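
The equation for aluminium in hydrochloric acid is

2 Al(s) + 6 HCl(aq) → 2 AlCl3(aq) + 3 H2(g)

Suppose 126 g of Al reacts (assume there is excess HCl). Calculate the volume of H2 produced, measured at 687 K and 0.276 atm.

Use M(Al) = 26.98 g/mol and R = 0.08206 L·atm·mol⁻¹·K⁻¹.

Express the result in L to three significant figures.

n(Al) = 126.0 / 26.98 = 4.670 mol
n(H2) = (3/2) × 4.670 = 7.005 mol
V = nRT/P = 7.005 × 0.08206 × 687 / 0.276 = 1431 L

1430 L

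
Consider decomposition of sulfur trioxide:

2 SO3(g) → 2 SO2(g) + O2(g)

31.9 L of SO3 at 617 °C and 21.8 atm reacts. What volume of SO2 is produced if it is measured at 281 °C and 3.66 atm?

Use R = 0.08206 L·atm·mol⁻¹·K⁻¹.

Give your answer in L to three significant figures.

118 L

n(SO3) = PV/RT = (21.8 × 31.9) / (0.08206 × 890.15) = 9.520 mol
n(SO2) = (2/2) × 9.520 = 9.520 mol
V = nRT/P = 9.520 × 0.08206 × 554.15 / 3.66 = 118.3 L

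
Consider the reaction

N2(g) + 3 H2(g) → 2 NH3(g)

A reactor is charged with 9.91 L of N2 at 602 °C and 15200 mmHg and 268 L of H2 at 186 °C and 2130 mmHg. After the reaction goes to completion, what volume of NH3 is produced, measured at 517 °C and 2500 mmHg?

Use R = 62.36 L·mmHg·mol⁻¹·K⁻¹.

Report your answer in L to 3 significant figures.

109 L

n(N2) = PV/RT = (15200 × 9.91) / (62.36 × 875.15) = 2.760 mol
n(H2) = PV/RT = (2130 × 268) / (62.36 × 459.15) = 19.94 mol
For 2.760 mol N2, stoichiometry requires (3/1) × 2.760 = 8.280 mol H2; 19.94 mol is available, so N2 is limiting.
n(NH3) = (2/1) × 2.760 = 5.520 mol
V(NH3) = nRT/P = 5.520 × 62.36 × 790.15 / 2500 = 108.8 L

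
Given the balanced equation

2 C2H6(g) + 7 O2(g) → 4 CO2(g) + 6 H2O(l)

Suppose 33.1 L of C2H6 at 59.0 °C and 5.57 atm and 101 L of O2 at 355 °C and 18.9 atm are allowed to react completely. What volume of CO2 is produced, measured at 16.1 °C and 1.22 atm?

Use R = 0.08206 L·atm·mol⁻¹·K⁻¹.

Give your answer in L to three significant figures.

n(C2H6) = PV/RT = (5.57 × 33.1) / (0.08206 × 332.15) = 6.764 mol
n(O2) = PV/RT = (18.9 × 101) / (0.08206 × 628.15) = 37.03 mol
For 6.764 mol C2H6, stoichiometry requires (7/2) × 6.764 = 23.67 mol O2; 37.03 mol is available, so C2H6 is limiting.
n(CO2) = (4/2) × 6.764 = 13.53 mol
V(CO2) = nRT/P = 13.53 × 0.08206 × 289.25 / 1.22 = 263.2 L

263 L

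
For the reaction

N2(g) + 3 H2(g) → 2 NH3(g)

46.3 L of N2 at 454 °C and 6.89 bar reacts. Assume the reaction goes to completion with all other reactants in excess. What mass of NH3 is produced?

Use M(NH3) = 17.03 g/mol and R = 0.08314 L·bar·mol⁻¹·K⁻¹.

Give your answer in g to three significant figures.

n(N2) = PV/RT = (6.89 × 46.3) / (0.08314 × 727.15) = 5.277 mol
n(NH3) = (2/1) × 5.277 = 10.55 mol
m(NH3) = 10.55 × 17.03 = 179.7 g

180 g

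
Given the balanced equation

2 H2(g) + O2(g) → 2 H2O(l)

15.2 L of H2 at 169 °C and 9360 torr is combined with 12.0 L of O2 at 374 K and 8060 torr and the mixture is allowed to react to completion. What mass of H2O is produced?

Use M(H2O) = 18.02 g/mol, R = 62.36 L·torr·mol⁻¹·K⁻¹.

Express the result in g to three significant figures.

93.0 g

n(H2) = PV/RT = (9360 × 15.2) / (62.36 × 442.15) = 5.160 mol
n(O2) = PV/RT = (8060 × 12.0) / (62.36 × 374) = 4.147 mol
For 5.160 mol H2, stoichiometry requires (1/2) × 5.160 = 2.580 mol O2; 4.147 mol is available, so H2 is limiting.
n(H2O) = (2/2) × 5.160 = 5.160 mol
m(H2O) = 5.160 × 18.02 = 92.98 g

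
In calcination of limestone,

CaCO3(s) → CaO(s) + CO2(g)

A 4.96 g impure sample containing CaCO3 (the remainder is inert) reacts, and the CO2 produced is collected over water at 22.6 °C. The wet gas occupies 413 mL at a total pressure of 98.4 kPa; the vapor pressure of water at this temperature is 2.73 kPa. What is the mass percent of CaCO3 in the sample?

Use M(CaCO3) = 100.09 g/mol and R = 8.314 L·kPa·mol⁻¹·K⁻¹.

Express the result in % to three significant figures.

32.4 %

P(CO2) = 98.4 − 2.73 = 95.67 kPa
n(CO2) = PV/RT = (95.67 × 0.4130) / (8.314 × 295.75) = 0.01607 mol
n(CaCO3) = (1/1) × 0.01607 = 0.01607 mol
m(CaCO3) = 0.01607 × 100.09 = 1.608 g
%CaCO3 = 1.608 / 4.96 × 100 = 32.42%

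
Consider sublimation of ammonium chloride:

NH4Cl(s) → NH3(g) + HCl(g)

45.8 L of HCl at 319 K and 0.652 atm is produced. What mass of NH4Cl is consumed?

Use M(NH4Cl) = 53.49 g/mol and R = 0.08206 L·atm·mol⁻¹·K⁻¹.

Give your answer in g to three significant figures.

61.0 g

n(HCl) = PV/RT = (0.652 × 45.8) / (0.08206 × 319) = 1.141 mol
n(NH4Cl) = (1/1) × 1.141 = 1.141 mol
m(NH4Cl) = 1.141 × 53.49 = 61.03 g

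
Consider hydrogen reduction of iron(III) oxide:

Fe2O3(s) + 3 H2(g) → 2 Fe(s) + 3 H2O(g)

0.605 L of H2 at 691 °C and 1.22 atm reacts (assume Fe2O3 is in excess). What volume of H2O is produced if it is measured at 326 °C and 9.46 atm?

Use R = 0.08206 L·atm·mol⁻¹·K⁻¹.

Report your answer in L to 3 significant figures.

n(H2) = PV/RT = (1.22 × 0.605) / (0.08206 × 964.15) = 0.009329 mol
n(H2O) = (3/3) × 0.009329 = 0.009329 mol
V = nRT/P = 0.009329 × 0.08206 × 599.15 / 9.46 = 0.04849 L

0.0485 L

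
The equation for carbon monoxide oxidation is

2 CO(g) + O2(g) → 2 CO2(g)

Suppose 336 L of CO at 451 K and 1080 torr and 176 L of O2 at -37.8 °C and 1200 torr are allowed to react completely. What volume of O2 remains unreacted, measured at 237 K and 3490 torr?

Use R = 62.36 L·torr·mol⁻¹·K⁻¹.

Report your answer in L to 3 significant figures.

33.6 L

n(CO) = PV/RT = (1080 × 336) / (62.36 × 451) = 12.90 mol
n(O2) = PV/RT = (1200 × 176) / (62.36 × 235.35) = 14.39 mol
For 12.90 mol CO, stoichiometry requires (1/2) × 12.90 = 6.450 mol O2; 14.39 mol is available, so CO is limiting.
n(O2) consumed = (1/2) × 12.90 = 6.450 mol; remaining = 14.39 − 6.450 = 7.940 mol
V(O2) = nRT/P = 7.940 × 62.36 × 237 / 3490 = 33.62 L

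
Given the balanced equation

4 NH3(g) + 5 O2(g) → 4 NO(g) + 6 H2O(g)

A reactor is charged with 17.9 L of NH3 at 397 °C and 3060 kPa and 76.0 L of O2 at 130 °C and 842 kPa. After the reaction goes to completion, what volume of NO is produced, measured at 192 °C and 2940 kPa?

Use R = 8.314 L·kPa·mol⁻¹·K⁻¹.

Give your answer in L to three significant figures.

n(NH3) = PV/RT = (3060 × 17.9) / (8.314 × 670.15) = 9.831 mol
n(O2) = PV/RT = (842 × 76.0) / (8.314 × 403.15) = 19.09 mol
For 9.831 mol NH3, stoichiometry requires (5/4) × 9.831 = 12.29 mol O2; 19.09 mol is available, so NH3 is limiting.
n(NO) = (4/4) × 9.831 = 9.831 mol
V(NO) = nRT/P = 9.831 × 8.314 × 465.15 / 2940 = 12.93 L

12.9 L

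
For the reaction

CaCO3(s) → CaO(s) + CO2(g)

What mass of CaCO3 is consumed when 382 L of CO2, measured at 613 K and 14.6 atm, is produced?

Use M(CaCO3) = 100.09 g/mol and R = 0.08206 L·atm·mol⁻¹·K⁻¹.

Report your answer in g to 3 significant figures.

n(CO2) = PV/RT = (14.6 × 382) / (0.08206 × 613) = 110.9 mol
n(CaCO3) = (1/1) × 110.9 = 110.9 mol
m(CaCO3) = 110.9 × 100.09 = 11100 g

11100 g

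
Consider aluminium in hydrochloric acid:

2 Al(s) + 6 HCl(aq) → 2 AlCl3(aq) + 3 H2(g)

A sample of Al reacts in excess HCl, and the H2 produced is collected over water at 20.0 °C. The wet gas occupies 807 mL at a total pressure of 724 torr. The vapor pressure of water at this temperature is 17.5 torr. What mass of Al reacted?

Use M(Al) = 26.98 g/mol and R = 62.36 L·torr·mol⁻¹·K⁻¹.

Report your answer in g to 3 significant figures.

P(H2) = 724 − 17.5 = 706.5 torr
n(H2) = PV/RT = (706.5 × 0.8070) / (62.36 × 293.15) = 0.03119 mol
n(Al) = (2/3) × 0.03119 = 0.02079 mol
m(Al) = 0.02079 × 26.98 = 0.5609 g

0.561 g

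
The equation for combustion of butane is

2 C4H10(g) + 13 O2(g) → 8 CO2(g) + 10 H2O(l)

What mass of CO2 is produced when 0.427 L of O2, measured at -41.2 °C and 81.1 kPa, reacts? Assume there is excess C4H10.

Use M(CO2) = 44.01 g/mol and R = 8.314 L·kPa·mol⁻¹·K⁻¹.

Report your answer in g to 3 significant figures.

0.486 g

n(O2) = PV/RT = (81.1 × 0.427) / (8.314 × 231.95) = 0.01796 mol
n(CO2) = (8/13) × 0.01796 = 0.01105 mol
m(CO2) = 0.01105 × 44.01 = 0.4863 g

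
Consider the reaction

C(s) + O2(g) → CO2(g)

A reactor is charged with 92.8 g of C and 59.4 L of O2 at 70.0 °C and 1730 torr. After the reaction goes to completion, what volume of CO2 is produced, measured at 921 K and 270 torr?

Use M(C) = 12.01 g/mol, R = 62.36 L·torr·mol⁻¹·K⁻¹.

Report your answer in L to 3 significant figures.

1020 L

n(C) = 92.8 / 12.01 = 7.727 mol
n(O2) = PV/RT = (1730 × 59.4) / (62.36 × 343.15) = 4.802 mol
For 7.727 mol C, stoichiometry requires (1/1) × 7.727 = 7.727 mol O2; 4.802 mol is available, so O2 is limiting.
n(CO2) = (1/1) × 4.802 = 4.802 mol
V(CO2) = nRT/P = 4.802 × 62.36 × 921 / 270 = 1021 L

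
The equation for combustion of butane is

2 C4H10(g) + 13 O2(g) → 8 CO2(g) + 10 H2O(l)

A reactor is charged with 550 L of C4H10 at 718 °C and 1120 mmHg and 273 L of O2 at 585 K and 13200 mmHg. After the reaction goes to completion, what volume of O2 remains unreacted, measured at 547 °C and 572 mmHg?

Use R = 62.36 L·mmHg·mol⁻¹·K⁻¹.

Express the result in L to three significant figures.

n(C4H10) = PV/RT = (1120 × 550) / (62.36 × 991.15) = 9.966 mol
n(O2) = PV/RT = (13200 × 273) / (62.36 × 585) = 98.78 mol
For 9.966 mol C4H10, stoichiometry requires (13/2) × 9.966 = 64.78 mol O2; 98.78 mol is available, so C4H10 is limiting.
n(O2) consumed = (13/2) × 9.966 = 64.78 mol; remaining = 98.78 − 64.78 = 34.00 mol
V(O2) = nRT/P = 34.00 × 62.36 × 820.15 / 572 = 3040 L

3040 L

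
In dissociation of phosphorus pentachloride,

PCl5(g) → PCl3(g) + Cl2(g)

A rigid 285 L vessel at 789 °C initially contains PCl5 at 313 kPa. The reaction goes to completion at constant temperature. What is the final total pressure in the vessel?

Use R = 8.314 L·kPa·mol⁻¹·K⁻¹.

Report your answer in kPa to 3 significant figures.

626 kPa

Rigid vessel, constant T ⇒ P scales with total gas moles (1 → 2).
P_final = (2/1) × 313 = 626.0 kPa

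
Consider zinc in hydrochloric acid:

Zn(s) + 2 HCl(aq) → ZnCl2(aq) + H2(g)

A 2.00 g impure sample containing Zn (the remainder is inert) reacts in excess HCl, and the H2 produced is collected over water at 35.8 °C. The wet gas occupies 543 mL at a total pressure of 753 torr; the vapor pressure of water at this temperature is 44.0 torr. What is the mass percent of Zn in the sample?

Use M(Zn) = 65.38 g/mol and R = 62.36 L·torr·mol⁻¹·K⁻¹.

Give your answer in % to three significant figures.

P(H2) = 753 − 44.0 = 709.0 torr
n(H2) = PV/RT = (709.0 × 0.5430) / (62.36 × 308.95) = 0.01998 mol
n(Zn) = (1/1) × 0.01998 = 0.01998 mol
m(Zn) = 0.01998 × 65.38 = 1.306 g
%Zn = 1.306 / 2.00 × 100 = 65.30%

65.3 %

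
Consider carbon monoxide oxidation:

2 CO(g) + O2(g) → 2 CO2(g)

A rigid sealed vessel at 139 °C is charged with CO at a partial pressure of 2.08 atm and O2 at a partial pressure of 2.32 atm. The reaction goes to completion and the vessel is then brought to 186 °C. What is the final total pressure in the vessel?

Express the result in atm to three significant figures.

At constant V, partial pressures at 139 °C are proportional to moles, so apply stoichiometry directly to pressures.
P(O2) required for 2.08 atm of CO = (1/2) × 2.08 = 1.040 atm; available 2.32 atm, so CO is limiting.
P(O2) remaining = 2.32 − (1/2) × 2.08 = 1.280 atm
P(gaseous products) = (2)/2 × 2.08 = 2.080 atm
P_total at 139 °C = 1.280 + 2.080 = 3.360 atm
Scaling to 186 °C: P = 3.360 × 459.15/412.15 = 3.743 atm

3.74 atm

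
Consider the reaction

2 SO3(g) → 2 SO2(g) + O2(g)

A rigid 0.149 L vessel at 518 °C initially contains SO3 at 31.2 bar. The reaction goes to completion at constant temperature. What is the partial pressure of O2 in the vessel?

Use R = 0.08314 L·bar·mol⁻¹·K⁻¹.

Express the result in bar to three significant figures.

n(SO3)₀ = PV/RT = (31.2 × 0.149) / (0.08314 × 791.15) = 0.07068 mol
n(O2) = (1/2) × 0.07068 = 0.03534 mol
P(O2) = nRT/V = 0.03534 × 0.08314 × 791.15 / 0.149 = 15.60 bar

15.6 bar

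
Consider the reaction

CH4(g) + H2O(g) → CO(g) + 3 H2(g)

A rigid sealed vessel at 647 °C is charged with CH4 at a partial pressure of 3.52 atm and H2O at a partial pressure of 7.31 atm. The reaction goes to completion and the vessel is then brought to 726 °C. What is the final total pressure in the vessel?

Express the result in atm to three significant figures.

19.4 atm

At constant V, partial pressures at 647 °C are proportional to moles, so apply stoichiometry directly to pressures.
P(H2O) required for 3.52 atm of CH4 = (1/1) × 3.52 = 3.520 atm; available 7.31 atm, so CH4 is limiting.
P(H2O) remaining = 7.31 − (1/1) × 3.52 = 3.790 atm
P(gaseous products) = (1+3)/1 × 3.52 = 14.08 atm
P_total at 647 °C = 3.790 + 14.08 = 17.87 atm
Scaling to 726 °C: P = 17.87 × 999.15/920.15 = 19.40 atm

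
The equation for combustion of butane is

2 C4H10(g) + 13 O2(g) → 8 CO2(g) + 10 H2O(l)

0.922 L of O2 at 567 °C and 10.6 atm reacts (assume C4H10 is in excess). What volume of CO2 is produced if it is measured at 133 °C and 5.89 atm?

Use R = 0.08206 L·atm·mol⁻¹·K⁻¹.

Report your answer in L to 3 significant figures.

n(O2) = PV/RT = (10.6 × 0.922) / (0.08206 × 840.15) = 0.1418 mol
n(CO2) = (8/13) × 0.1418 = 0.08726 mol
V = nRT/P = 0.08726 × 0.08206 × 406.15 / 5.89 = 0.4938 L

0.494 L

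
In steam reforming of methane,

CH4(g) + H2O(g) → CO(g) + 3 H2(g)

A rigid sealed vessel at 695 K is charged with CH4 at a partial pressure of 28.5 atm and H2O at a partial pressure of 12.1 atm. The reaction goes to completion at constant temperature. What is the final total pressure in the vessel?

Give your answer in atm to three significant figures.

64.8 atm

With V and T fixed, P_i ∝ n_i, so the mole ratios apply directly to partial pressures at 695 K.
P(H2O) required for 28.5 atm of CH4 = (1/1) × 28.5 = 28.50 atm; available 12.1 atm, so H2O is limiting.
P(CH4) remaining = 28.5 − (1/1) × 12.1 = 16.40 atm
P(gaseous products) = (1+3)/1 × 12.1 = 48.40 atm
P_total at 695 K = 16.40 + 48.40 = 64.80 atm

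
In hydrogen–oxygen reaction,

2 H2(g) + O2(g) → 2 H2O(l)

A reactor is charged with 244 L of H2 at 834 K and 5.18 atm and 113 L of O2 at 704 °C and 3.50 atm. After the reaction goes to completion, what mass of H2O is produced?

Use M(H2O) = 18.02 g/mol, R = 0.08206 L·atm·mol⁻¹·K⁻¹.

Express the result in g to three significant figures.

178 g

n(H2) = PV/RT = (5.18 × 244) / (0.08206 × 834) = 18.47 mol
n(O2) = PV/RT = (3.50 × 113) / (0.08206 × 977.15) = 4.932 mol
For 18.47 mol H2, stoichiometry requires (1/2) × 18.47 = 9.235 mol O2; 4.932 mol is available, so O2 is limiting.
n(H2O) = (2/1) × 4.932 = 9.864 mol
m(H2O) = 9.864 × 18.02 = 177.7 g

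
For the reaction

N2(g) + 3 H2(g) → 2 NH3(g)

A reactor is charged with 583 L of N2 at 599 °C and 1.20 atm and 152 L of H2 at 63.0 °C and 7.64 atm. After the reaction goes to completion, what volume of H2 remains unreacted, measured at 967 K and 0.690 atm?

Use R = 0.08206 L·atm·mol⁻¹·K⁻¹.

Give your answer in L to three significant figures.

n(N2) = PV/RT = (1.20 × 583) / (0.08206 × 872.15) = 9.775 mol
n(H2) = PV/RT = (7.64 × 152) / (0.08206 × 336.15) = 42.10 mol
For 9.775 mol N2, stoichiometry requires (3/1) × 9.775 = 29.33 mol H2; 42.10 mol is available, so N2 is limiting.
n(H2) consumed = (3/1) × 9.775 = 29.33 mol; remaining = 42.10 − 29.33 = 12.77 mol
V(H2) = nRT/P = 12.77 × 0.08206 × 967 / 0.690 = 1469 L

1470 L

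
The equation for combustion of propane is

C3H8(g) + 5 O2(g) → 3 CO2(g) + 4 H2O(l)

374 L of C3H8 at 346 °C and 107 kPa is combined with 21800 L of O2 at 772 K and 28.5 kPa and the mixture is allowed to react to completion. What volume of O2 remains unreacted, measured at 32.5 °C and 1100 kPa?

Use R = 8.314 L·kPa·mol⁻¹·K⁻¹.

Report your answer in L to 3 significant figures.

n(C3H8) = PV/RT = (107 × 374) / (8.314 × 619.15) = 7.774 mol
n(O2) = PV/RT = (28.5 × 21800) / (8.314 × 772) = 96.80 mol
For 7.774 mol C3H8, stoichiometry requires (5/1) × 7.774 = 38.87 mol O2; 96.80 mol is available, so C3H8 is limiting.
n(O2) consumed = (5/1) × 7.774 = 38.87 mol; remaining = 96.80 − 38.87 = 57.93 mol
V(O2) = nRT/P = 57.93 × 8.314 × 305.65 / 1100 = 133.8 L

134 L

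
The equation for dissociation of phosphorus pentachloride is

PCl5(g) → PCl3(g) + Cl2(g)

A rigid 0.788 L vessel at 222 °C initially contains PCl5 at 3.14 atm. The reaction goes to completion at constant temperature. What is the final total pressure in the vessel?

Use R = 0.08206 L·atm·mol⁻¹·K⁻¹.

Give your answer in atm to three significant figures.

At constant T and V, P ∝ n(gas): 1 mol gas → 2 mol gas.
P_final = (2/1) × 3.14 = 6.280 atm

6.28 atm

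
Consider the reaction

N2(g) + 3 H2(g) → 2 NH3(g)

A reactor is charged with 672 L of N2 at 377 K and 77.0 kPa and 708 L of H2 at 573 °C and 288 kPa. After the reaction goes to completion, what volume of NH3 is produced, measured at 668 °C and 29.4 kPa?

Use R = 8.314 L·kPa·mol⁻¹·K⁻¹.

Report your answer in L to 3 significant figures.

5140 L

n(N2) = PV/RT = (77.0 × 672) / (8.314 × 377) = 16.51 mol
n(H2) = PV/RT = (288 × 708) / (8.314 × 846.15) = 28.98 mol
For 16.51 mol N2, stoichiometry requires (3/1) × 16.51 = 49.53 mol H2; 28.98 mol is available, so H2 is limiting.
n(NH3) = (2/3) × 28.98 = 19.32 mol
V(NH3) = nRT/P = 19.32 × 8.314 × 941.15 / 29.4 = 5142 L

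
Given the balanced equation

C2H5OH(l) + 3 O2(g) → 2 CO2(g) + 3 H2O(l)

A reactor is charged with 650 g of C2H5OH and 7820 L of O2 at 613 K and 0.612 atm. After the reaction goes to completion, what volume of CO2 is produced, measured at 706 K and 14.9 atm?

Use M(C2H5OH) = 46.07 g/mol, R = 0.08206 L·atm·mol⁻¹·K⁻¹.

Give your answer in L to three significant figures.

110 L

n(C2H5OH) = 650 / 46.07 = 14.11 mol
n(O2) = PV/RT = (0.612 × 7820) / (0.08206 × 613) = 95.14 mol
For 14.11 mol C2H5OH, stoichiometry requires (3/1) × 14.11 = 42.33 mol O2; 95.14 mol is available, so C2H5OH is limiting.
n(CO2) = (2/1) × 14.11 = 28.22 mol
V(CO2) = nRT/P = 28.22 × 0.08206 × 706 / 14.9 = 109.7 L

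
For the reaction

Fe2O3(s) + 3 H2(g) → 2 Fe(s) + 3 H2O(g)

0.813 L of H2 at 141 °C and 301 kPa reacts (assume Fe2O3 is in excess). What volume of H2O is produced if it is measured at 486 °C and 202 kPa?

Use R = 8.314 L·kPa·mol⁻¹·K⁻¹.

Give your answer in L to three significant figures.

2.22 L

n(H2) = PV/RT = (301 × 0.813) / (8.314 × 414.15) = 0.07107 mol
n(H2O) = (3/3) × 0.07107 = 0.07107 mol
V = nRT/P = 0.07107 × 8.314 × 759.15 / 202 = 2.221 L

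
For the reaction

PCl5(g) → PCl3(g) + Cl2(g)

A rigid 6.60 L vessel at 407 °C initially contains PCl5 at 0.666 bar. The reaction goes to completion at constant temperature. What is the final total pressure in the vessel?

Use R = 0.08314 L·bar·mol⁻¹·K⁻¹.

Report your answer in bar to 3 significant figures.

1.33 bar

At constant T and V, P ∝ n(gas): 1 mol gas → 2 mol gas.
P_final = (2/1) × 0.666 = 1.332 bar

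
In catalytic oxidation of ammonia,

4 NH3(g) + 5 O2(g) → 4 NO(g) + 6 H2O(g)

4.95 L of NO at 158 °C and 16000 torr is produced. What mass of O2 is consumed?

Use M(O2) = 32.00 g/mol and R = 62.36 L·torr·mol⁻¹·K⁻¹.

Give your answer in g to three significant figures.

118 g

n(NO) = PV/RT = (16000 × 4.95) / (62.36 × 431.15) = 2.946 mol
n(O2) = (5/4) × 2.946 = 3.683 mol
m(O2) = 3.683 × 32.00 = 117.9 g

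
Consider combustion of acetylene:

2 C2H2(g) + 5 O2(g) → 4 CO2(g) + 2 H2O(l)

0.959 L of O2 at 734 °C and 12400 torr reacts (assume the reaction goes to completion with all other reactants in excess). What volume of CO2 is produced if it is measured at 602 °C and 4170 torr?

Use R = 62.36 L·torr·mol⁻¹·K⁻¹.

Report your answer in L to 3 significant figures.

1.98 L

n(O2) = PV/RT = (12400 × 0.959) / (62.36 × 1007.15) = 0.1893 mol
n(CO2) = (4/5) × 0.1893 = 0.1514 mol
V = nRT/P = 0.1514 × 62.36 × 875.15 / 4170 = 1.981 L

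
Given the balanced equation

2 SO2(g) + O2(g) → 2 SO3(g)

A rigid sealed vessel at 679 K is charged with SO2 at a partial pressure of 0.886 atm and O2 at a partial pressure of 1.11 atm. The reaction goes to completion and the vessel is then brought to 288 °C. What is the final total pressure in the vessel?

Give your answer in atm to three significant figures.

1.28 atm

At constant V, partial pressures at 679 K are proportional to moles, so apply stoichiometry directly to pressures.
P(O2) required for 0.886 atm of SO2 = (1/2) × 0.886 = 0.4430 atm; available 1.11 atm, so SO2 is limiting.
P(O2) remaining = 1.11 − (1/2) × 0.886 = 0.6670 atm
P(gaseous products) = (2)/2 × 0.886 = 0.8860 atm
P_total at 679 K = 0.6670 + 0.8860 = 1.553 atm
Scaling to 288 °C: P = 1.553 × 561.15/679 = 1.283 atm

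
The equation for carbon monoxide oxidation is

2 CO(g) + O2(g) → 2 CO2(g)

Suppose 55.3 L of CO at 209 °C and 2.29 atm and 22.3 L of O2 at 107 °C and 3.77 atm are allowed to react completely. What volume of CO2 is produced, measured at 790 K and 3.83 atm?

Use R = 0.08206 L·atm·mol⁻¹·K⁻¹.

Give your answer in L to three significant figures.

n(CO) = PV/RT = (2.29 × 55.3) / (0.08206 × 482.15) = 3.201 mol
n(O2) = PV/RT = (3.77 × 22.3) / (0.08206 × 380.15) = 2.695 mol
For 3.201 mol CO, stoichiometry requires (1/2) × 3.201 = 1.601 mol O2; 2.695 mol is available, so CO is limiting.
n(CO2) = (2/2) × 3.201 = 3.201 mol
V(CO2) = nRT/P = 3.201 × 0.08206 × 790 / 3.83 = 54.18 L

54.2 L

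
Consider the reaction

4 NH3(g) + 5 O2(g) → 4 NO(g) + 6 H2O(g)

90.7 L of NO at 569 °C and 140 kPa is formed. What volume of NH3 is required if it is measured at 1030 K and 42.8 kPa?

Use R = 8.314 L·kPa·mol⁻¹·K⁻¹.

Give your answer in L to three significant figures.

n(NO) = PV/RT = (140 × 90.7) / (8.314 × 842.15) = 1.814 mol
n(NH3) = (4/4) × 1.814 = 1.814 mol
V = nRT/P = 1.814 × 8.314 × 1030 / 42.8 = 362.9 L

363 L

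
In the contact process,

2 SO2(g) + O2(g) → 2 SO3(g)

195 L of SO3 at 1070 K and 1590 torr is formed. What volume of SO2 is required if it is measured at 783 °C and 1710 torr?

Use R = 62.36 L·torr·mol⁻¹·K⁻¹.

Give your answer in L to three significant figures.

n(SO3) = PV/RT = (1590 × 195) / (62.36 × 1070) = 4.647 mol
n(SO2) = (2/2) × 4.647 = 4.647 mol
V = nRT/P = 4.647 × 62.36 × 1056.15 / 1710 = 179.0 L

179 L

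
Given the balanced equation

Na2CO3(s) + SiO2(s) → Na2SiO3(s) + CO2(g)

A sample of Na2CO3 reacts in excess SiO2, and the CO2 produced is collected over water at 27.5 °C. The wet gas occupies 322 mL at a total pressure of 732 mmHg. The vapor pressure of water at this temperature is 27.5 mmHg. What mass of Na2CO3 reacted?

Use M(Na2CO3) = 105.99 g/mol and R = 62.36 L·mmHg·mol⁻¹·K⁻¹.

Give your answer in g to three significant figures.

P(CO2) = 732 − 27.5 = 704.5 mmHg
n(CO2) = PV/RT = (704.5 × 0.3220) / (62.36 × 300.65) = 0.01210 mol
n(Na2CO3) = (1/1) × 0.01210 = 0.01210 mol
m(Na2CO3) = 0.01210 × 105.99 = 1.282 g

1.28 g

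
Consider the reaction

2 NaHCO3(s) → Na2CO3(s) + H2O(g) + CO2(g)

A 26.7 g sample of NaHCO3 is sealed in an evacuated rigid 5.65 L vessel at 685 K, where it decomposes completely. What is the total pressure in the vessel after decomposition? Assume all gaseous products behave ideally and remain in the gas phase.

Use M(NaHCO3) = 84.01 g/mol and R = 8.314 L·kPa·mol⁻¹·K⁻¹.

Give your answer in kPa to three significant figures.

320 kPa

n(NaHCO3) = 26.7 / 84.01 = 0.3178 mol
n(gas produced) = (2/2) × 0.3178 = 0.3178 mol
P = nRT/V = 0.3178 × 8.314 × 685 / 5.65 = 320.3 kPa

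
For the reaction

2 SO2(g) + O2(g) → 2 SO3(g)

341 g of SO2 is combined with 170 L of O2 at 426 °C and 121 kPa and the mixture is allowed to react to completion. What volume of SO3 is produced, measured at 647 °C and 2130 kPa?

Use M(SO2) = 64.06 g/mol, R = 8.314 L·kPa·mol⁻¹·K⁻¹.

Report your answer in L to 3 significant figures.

n(SO2) = 341 / 64.06 = 5.323 mol
n(O2) = PV/RT = (121 × 170) / (8.314 × 699.15) = 3.539 mol
For 5.323 mol SO2, stoichiometry requires (1/2) × 5.323 = 2.662 mol O2; 3.539 mol is available, so SO2 is limiting.
n(SO3) = (2/2) × 5.323 = 5.323 mol
V(SO3) = nRT/P = 5.323 × 8.314 × 920.15 / 2130 = 19.12 L

19.1 L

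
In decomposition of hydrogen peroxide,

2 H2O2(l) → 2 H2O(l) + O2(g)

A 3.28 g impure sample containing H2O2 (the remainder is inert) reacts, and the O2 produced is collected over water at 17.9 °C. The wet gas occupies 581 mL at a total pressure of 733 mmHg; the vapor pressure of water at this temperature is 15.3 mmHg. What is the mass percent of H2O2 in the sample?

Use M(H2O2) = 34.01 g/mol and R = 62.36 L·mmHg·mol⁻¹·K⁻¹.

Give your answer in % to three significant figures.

P(O2) = 733 − 15.3 = 717.7 mmHg
n(O2) = PV/RT = (717.7 × 0.5810) / (62.36 × 291.05) = 0.02297 mol
n(H2O2) = (2/1) × 0.02297 = 0.04594 mol
m(H2O2) = 0.04594 × 34.01 = 1.562 g
%H2O2 = 1.562 / 3.28 × 100 = 47.62%

47.6 %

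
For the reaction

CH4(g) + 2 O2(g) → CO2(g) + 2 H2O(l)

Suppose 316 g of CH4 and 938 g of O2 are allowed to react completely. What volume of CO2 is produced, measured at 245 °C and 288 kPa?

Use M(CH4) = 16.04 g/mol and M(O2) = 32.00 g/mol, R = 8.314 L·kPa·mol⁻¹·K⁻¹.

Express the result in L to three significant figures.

219 L

n(CH4) = 316 / 16.04 = 19.70 mol
n(O2) = 938 / 32.00 = 29.31 mol
For 19.70 mol CH4, stoichiometry requires (2/1) × 19.70 = 39.40 mol O2; 29.31 mol is available, so O2 is limiting.
n(CO2) = (1/2) × 29.31 = 14.65 mol
V(CO2) = nRT/P = 14.65 × 8.314 × 518.15 / 288 = 219.1 L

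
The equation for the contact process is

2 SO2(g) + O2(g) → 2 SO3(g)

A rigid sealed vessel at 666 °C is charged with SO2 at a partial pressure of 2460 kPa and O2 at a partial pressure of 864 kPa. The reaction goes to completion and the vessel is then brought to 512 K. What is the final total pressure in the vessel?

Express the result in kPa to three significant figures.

With V and T fixed, P_i ∝ n_i, so the mole ratios apply directly to partial pressures at 666 °C.
P(O2) required for 2460 kPa of SO2 = (1/2) × 2460 = 1230 kPa; available 864 kPa, so O2 is limiting.
P(SO2) remaining = 2460 − (2/1) × 864 = 732.0 kPa
P(gaseous products) = (2)/1 × 864 = 1728 kPa
P_total at 666 °C = 732.0 + 1728 = 2460 kPa
Scaling to 512 K: P = 2460 × 512/939.15 = 1341 kPa

1340 kPa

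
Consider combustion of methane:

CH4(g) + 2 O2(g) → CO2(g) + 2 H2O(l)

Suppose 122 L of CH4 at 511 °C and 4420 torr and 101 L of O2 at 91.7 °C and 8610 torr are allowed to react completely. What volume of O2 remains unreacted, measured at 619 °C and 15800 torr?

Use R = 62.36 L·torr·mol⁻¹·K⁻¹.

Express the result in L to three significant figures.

n(CH4) = PV/RT = (4420 × 122) / (62.36 × 784.15) = 11.03 mol
n(O2) = PV/RT = (8610 × 101) / (62.36 × 364.85) = 38.22 mol
For 11.03 mol CH4, stoichiometry requires (2/1) × 11.03 = 22.06 mol O2; 38.22 mol is available, so CH4 is limiting.
n(O2) consumed = (2/1) × 11.03 = 22.06 mol; remaining = 38.22 − 22.06 = 16.16 mol
V(O2) = nRT/P = 16.16 × 62.36 × 892.15 / 15800 = 56.90 L

56.9 L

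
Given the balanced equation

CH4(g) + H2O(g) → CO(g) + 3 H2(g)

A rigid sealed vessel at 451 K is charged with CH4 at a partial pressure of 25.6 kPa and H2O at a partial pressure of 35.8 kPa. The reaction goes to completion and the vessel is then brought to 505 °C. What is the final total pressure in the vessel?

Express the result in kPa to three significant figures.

194 kPa

With V and T fixed, P_i ∝ n_i, so the mole ratios apply directly to partial pressures at 451 K.
P(H2O) required for 25.6 kPa of CH4 = (1/1) × 25.6 = 25.60 kPa; available 35.8 kPa, so CH4 is limiting.
P(H2O) remaining = 35.8 − (1/1) × 25.6 = 10.20 kPa
P(gaseous products) = (1+3)/1 × 25.6 = 102.4 kPa
P_total at 451 K = 10.20 + 102.4 = 112.6 kPa
Scaling to 505 °C: P = 112.6 × 778.15/451 = 194.3 kPa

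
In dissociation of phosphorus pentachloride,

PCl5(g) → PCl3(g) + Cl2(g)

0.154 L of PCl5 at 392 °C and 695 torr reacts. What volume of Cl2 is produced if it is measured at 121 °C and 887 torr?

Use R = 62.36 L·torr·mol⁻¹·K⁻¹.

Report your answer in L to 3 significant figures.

0.0715 L

n(PCl5) = PV/RT = (695 × 0.154) / (62.36 × 665.15) = 0.002580 mol
n(Cl2) = (1/1) × 0.002580 = 0.002580 mol
V = nRT/P = 0.002580 × 62.36 × 394.15 / 887 = 0.07149 L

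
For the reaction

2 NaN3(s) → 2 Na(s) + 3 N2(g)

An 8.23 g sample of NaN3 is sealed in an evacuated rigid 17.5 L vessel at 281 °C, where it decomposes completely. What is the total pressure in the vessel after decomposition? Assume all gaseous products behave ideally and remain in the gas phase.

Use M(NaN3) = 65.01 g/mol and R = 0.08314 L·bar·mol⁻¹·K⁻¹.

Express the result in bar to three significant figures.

n(NaN3) = 8.23 / 65.01 = 0.1266 mol
n(gas produced) = (3/2) × 0.1266 = 0.1899 mol
P = nRT/V = 0.1899 × 0.08314 × 554.15 / 17.5 = 0.4999 bar

0.500 bar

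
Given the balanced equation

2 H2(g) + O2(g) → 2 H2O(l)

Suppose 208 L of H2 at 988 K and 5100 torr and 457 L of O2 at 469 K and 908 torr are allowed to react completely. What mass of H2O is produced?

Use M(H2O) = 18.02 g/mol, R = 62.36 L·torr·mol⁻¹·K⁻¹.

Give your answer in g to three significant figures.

310 g

n(H2) = PV/RT = (5100 × 208) / (62.36 × 988) = 17.22 mol
n(O2) = PV/RT = (908 × 457) / (62.36 × 469) = 14.19 mol
For 17.22 mol H2, stoichiometry requires (1/2) × 17.22 = 8.610 mol O2; 14.19 mol is available, so H2 is limiting.
n(H2O) = (2/2) × 17.22 = 17.22 mol
m(H2O) = 17.22 × 18.02 = 310.3 g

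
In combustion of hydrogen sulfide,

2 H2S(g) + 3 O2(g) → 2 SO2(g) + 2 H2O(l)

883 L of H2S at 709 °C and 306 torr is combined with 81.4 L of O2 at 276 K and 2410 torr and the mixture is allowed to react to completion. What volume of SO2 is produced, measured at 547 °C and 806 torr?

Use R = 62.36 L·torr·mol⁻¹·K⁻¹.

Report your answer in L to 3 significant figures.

n(H2S) = PV/RT = (306 × 883) / (62.36 × 982.15) = 4.412 mol
n(O2) = PV/RT = (2410 × 81.4) / (62.36 × 276) = 11.40 mol
For 4.412 mol H2S, stoichiometry requires (3/2) × 4.412 = 6.618 mol O2; 11.40 mol is available, so H2S is limiting.
n(SO2) = (2/2) × 4.412 = 4.412 mol
V(SO2) = nRT/P = 4.412 × 62.36 × 820.15 / 806 = 280.0 L

280 L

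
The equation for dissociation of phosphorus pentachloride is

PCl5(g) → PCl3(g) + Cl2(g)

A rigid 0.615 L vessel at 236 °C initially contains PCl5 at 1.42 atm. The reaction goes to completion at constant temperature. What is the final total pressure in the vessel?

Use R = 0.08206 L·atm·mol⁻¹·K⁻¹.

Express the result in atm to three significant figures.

At constant T and V, P ∝ n(gas): 1 mol gas → 2 mol gas.
P_final = (2/1) × 1.42 = 2.840 atm

2.84 atm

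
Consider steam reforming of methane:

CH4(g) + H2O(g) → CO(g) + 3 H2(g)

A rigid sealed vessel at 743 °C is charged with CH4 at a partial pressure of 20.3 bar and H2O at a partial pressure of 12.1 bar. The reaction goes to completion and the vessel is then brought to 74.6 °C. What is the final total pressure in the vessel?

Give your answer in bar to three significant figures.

19.4 bar

Because the vessel is rigid and T is held at 743 °C, work the stoichiometry in partial pressures (P_i = n_iRT/V).
P(H2O) required for 20.3 bar of CH4 = (1/1) × 20.3 = 20.30 bar; available 12.1 bar, so H2O is limiting.
P(CH4) remaining = 20.3 − (1/1) × 12.1 = 8.200 bar
P(gaseous products) = (1+3)/1 × 12.1 = 48.40 bar
P_total at 743 °C = 8.200 + 48.40 = 56.60 bar
Scaling to 74.6 °C: P = 56.60 × 347.75/1016.15 = 19.37 bar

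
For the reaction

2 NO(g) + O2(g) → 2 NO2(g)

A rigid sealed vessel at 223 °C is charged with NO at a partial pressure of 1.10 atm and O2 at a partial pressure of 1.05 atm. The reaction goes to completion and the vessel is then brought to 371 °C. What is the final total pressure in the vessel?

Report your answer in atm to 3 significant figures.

With V and T fixed, P_i ∝ n_i, so the mole ratios apply directly to partial pressures at 223 °C.
P(O2) required for 1.10 atm of NO = (1/2) × 1.10 = 0.5500 atm; available 1.05 atm, so NO is limiting.
P(O2) remaining = 1.05 − (1/2) × 1.10 = 0.5000 atm
P(gaseous products) = (2)/2 × 1.10 = 1.100 atm
P_total at 223 °C = 0.5000 + 1.100 = 1.600 atm
Scaling to 371 °C: P = 1.600 × 644.15/496.15 = 2.077 atm

2.08 atm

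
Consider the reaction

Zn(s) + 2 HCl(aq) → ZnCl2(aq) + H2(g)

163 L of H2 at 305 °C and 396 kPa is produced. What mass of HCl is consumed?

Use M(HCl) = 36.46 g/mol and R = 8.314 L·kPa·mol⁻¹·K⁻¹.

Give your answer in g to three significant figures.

979 g

n(H2) = PV/RT = (396 × 163) / (8.314 × 578.15) = 13.43 mol
n(HCl) = (2/1) × 13.43 = 26.86 mol
m(HCl) = 26.86 × 36.46 = 979.3 g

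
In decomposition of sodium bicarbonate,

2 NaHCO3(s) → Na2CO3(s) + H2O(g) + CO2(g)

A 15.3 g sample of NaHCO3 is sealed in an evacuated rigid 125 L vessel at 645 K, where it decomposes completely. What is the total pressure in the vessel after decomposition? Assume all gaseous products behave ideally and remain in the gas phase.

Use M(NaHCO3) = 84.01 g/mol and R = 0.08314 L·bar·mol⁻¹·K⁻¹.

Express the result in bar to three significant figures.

n(NaHCO3) = 15.3 / 84.01 = 0.1821 mol
n(gas produced) = (2/2) × 0.1821 = 0.1821 mol
P = nRT/V = 0.1821 × 0.08314 × 645 / 125 = 0.07812 bar

0.0781 bar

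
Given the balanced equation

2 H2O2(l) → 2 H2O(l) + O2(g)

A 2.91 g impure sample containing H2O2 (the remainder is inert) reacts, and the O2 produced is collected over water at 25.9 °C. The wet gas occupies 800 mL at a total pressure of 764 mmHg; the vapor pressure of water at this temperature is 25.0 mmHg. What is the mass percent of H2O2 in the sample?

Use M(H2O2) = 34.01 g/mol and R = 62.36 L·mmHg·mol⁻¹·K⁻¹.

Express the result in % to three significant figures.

74.1 %

P(O2) = 764 − 25.0 = 739.0 mmHg
n(O2) = PV/RT = (739.0 × 0.8000) / (62.36 × 299.05) = 0.03170 mol
n(H2O2) = (2/1) × 0.03170 = 0.06340 mol
m(H2O2) = 0.06340 × 34.01 = 2.156 g
%H2O2 = 2.156 / 2.91 × 100 = 74.09%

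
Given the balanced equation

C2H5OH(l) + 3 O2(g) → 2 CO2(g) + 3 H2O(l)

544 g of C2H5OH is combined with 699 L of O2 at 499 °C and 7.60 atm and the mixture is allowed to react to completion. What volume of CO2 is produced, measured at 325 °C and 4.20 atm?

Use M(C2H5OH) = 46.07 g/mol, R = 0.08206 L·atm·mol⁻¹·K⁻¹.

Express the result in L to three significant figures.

n(C2H5OH) = 544 / 46.07 = 11.81 mol
n(O2) = PV/RT = (7.60 × 699) / (0.08206 × 772.15) = 83.84 mol
For 11.81 mol C2H5OH, stoichiometry requires (3/1) × 11.81 = 35.43 mol O2; 83.84 mol is available, so C2H5OH is limiting.
n(CO2) = (2/1) × 11.81 = 23.62 mol
V(CO2) = nRT/P = 23.62 × 0.08206 × 598.15 / 4.20 = 276.0 L

276 L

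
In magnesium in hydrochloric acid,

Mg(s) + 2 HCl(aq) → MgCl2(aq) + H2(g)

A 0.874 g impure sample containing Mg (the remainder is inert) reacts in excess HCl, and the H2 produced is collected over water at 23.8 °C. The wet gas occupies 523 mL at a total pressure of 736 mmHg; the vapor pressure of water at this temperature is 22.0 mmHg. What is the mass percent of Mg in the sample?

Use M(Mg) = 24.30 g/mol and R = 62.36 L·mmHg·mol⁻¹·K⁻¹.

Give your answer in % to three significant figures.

56.1 %

P(H2) = 736 − 22.0 = 714.0 mmHg
n(H2) = PV/RT = (714.0 × 0.5230) / (62.36 × 296.95) = 0.02017 mol
n(Mg) = (1/1) × 0.02017 = 0.02017 mol
m(Mg) = 0.02017 × 24.30 = 0.4901 g
%Mg = 0.4901 / 0.874 × 100 = 56.08%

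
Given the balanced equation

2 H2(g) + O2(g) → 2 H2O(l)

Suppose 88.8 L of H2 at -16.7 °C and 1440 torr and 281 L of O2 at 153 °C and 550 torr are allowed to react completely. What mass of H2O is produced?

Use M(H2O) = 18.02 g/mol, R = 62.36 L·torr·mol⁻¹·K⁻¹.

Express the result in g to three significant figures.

n(H2) = PV/RT = (1440 × 88.8) / (62.36 × 256.45) = 7.996 mol
n(O2) = PV/RT = (550 × 281) / (62.36 × 426.15) = 5.816 mol
For 7.996 mol H2, stoichiometry requires (1/2) × 7.996 = 3.998 mol O2; 5.816 mol is available, so H2 is limiting.
n(H2O) = (2/2) × 7.996 = 7.996 mol
m(H2O) = 7.996 × 18.02 = 144.1 g

144 g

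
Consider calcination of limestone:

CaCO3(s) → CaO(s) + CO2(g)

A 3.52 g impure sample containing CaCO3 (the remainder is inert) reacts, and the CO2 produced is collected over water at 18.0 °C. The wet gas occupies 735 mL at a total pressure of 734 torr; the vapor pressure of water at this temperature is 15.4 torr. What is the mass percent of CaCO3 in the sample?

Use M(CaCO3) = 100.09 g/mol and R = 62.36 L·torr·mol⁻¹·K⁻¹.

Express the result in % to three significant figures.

82.7 %

P(CO2) = 734 − 15.4 = 718.6 torr
n(CO2) = PV/RT = (718.6 × 0.7350) / (62.36 × 291.15) = 0.02909 mol
n(CaCO3) = (1/1) × 0.02909 = 0.02909 mol
m(CaCO3) = 0.02909 × 100.09 = 2.912 g
%CaCO3 = 2.912 / 3.52 × 100 = 82.73%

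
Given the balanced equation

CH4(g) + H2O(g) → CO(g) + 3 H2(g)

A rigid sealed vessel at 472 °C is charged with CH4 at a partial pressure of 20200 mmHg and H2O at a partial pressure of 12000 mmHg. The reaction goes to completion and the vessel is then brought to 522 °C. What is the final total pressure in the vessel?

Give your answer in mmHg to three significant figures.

60000 mmHg

At constant V, partial pressures at 472 °C are proportional to moles, so apply stoichiometry directly to pressures.
P(H2O) required for 20200 mmHg of CH4 = (1/1) × 20200 = 20200 mmHg; available 12000 mmHg, so H2O is limiting.
P(CH4) remaining = 20200 − (1/1) × 12000 = 8200 mmHg
P(gaseous products) = (1+3)/1 × 12000 = 48000 mmHg
P_total at 472 °C = 8200 + 48000 = 56200 mmHg
Scaling to 522 °C: P = 56200 × 795.15/745.15 = 59970 mmHg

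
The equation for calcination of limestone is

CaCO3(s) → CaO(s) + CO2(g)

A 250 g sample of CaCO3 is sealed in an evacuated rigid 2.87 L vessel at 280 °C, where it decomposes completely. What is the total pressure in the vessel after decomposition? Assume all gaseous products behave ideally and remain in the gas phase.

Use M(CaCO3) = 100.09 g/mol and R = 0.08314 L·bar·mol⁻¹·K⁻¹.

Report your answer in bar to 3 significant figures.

40.0 bar

n(CaCO3) = 250 / 100.09 = 2.498 mol
n(gas produced) = (1/1) × 2.498 = 2.498 mol
P = nRT/V = 2.498 × 0.08314 × 553.15 / 2.87 = 40.03 bar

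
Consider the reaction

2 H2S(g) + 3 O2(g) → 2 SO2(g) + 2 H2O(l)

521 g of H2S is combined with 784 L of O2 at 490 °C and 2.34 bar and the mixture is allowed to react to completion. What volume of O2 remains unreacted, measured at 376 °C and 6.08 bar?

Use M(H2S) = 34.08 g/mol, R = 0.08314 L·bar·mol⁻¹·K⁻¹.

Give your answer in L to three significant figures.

53.1 L

n(H2S) = 521 / 34.08 = 15.29 mol
n(O2) = PV/RT = (2.34 × 784) / (0.08314 × 763.15) = 28.91 mol
For 15.29 mol H2S, stoichiometry requires (3/2) × 15.29 = 22.93 mol O2; 28.91 mol is available, so H2S is limiting.
n(O2) consumed = (3/2) × 15.29 = 22.93 mol; remaining = 28.91 − 22.93 = 5.980 mol
V(O2) = nRT/P = 5.980 × 0.08314 × 649.15 / 6.08 = 53.08 L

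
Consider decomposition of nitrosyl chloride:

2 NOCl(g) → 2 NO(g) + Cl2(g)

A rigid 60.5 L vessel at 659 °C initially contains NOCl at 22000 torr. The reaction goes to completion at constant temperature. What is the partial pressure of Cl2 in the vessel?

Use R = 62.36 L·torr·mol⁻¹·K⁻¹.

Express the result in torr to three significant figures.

11000 torr

n(NOCl)₀ = PV/RT = (22000 × 60.5) / (62.36 × 932.15) = 22.90 mol
n(Cl2) = (1/2) × 22.90 = 11.45 mol
P(Cl2) = nRT/V = 11.45 × 62.36 × 932.15 / 60.5 = 11000 torr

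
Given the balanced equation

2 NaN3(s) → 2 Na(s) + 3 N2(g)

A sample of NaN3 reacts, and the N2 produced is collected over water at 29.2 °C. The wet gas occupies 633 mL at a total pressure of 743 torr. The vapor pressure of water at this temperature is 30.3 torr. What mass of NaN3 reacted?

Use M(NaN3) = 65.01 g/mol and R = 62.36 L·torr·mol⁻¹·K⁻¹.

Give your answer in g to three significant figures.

1.04 g

P(N2) = 743 − 30.3 = 712.7 torr
n(N2) = PV/RT = (712.7 × 0.6330) / (62.36 × 302.35) = 0.02393 mol
n(NaN3) = (2/3) × 0.02393 = 0.01595 mol
m(NaN3) = 0.01595 × 65.01 = 1.037 g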